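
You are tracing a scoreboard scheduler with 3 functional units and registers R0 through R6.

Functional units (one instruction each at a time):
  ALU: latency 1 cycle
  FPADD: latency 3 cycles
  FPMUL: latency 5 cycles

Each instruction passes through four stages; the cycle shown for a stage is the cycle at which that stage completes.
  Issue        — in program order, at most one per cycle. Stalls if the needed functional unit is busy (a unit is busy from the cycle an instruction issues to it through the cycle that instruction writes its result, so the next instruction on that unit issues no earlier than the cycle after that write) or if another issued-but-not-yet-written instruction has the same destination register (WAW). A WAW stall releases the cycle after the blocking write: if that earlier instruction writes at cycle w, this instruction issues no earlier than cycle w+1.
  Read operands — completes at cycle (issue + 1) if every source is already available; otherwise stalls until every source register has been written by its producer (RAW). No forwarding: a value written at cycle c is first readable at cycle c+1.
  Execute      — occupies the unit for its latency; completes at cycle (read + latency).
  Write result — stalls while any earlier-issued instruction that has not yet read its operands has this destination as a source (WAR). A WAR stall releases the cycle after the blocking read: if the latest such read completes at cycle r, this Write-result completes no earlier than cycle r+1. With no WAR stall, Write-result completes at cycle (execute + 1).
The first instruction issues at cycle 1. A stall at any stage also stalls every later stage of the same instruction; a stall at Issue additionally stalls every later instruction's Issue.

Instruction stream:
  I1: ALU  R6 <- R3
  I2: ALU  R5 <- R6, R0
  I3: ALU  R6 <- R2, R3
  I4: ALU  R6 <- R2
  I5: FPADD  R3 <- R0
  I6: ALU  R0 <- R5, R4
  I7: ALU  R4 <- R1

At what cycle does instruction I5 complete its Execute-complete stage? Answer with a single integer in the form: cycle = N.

cycle = 18

t=1  I1→ALU
t=2  I1 RO
t=3  I1 EX
t=4  I1 WR R6
t=5  I2→ALU
t=6  I2 RO
t=7  I2 EX
t=8  I2 WR R5
t=9  I3→ALU
t=10  I3 RO
t=11  I3 EX
t=12  I3 WR R6
t=13  I4→ALU
t=14  I4 RO | I5→FPADD
t=15  I4 EX | I5 RO
t=16  I4 WR R6
t=17  I6→ALU
t=18  I5 EX | I6 RO
t=19  I5 WR R3 | I6 EX
t=20  I6 WR R0
t=21  I7→ALU
t=22  I7 RO
t=23  I7 EX
t=24  I7 WR R4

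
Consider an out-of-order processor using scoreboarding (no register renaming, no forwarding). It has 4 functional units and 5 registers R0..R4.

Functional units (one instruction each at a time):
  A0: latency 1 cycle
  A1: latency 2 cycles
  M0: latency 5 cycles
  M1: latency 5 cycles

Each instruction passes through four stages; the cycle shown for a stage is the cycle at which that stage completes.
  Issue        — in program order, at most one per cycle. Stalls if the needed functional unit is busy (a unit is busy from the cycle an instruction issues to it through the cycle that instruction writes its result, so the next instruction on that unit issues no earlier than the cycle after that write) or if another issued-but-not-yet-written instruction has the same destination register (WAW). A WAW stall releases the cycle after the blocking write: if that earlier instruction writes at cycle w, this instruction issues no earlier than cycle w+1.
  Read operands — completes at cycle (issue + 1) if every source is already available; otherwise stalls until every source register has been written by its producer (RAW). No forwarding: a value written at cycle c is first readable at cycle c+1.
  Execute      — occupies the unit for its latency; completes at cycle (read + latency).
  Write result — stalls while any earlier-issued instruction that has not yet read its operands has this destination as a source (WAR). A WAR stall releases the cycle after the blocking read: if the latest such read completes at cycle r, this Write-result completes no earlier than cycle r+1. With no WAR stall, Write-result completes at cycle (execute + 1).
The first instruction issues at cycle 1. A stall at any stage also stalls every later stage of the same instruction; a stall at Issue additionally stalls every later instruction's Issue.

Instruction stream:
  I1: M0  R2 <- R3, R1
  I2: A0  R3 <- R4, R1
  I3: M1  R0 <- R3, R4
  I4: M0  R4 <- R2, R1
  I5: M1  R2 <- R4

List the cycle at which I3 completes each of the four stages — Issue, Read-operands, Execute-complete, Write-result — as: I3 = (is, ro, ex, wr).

c1: I1→M0
c2: I1 RO, I2→A0
c3: I2 RO, I3→M1
c4: I2 EX
c5: I2 WR R3
c6: I3 RO
c7: I1 EX
c8: I1 WR R2
c9: I4→M0
c10: I4 RO
c11: I3 EX
c12: I3 WR R0
c13: I5→M1
c15: I4 EX
c16: I4 WR R4
c17: I5 RO
c22: I5 EX
c23: I5 WR R2

I3 = (3, 6, 11, 12)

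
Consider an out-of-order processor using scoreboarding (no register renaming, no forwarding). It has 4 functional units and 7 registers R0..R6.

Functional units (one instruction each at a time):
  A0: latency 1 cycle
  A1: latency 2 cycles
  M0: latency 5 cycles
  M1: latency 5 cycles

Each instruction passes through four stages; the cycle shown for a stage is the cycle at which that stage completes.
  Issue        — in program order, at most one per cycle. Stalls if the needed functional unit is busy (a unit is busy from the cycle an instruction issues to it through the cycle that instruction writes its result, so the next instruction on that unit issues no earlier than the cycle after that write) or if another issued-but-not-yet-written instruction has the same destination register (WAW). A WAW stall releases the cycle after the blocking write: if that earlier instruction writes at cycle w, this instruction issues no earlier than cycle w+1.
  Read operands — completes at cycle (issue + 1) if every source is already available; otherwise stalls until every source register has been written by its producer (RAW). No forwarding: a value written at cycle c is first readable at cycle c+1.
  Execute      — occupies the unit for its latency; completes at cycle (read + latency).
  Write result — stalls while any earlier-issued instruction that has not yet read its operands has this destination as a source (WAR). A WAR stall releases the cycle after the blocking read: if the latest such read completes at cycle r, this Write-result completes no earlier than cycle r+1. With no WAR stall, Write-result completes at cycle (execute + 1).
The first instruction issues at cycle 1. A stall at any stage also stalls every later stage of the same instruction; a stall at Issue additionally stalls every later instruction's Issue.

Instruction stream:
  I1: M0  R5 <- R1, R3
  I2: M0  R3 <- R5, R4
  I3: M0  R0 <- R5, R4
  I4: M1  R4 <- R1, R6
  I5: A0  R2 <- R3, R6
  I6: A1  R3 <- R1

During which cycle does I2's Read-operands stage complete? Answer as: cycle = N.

cycle = 10

1) issue 1, read 2, done 7, write 8
2) issue 9, read 10, done 15, write 16  <struct: M0 busy until I1 writes@8>
3) issue 17, read 18, done 23, write 24  <struct: M0 busy until I2 writes@16>
4) issue 18, read 19, done 24, write 25
5) issue 19, read 20, done 21, write 22
6) issue 20, read 21, done 23, write 24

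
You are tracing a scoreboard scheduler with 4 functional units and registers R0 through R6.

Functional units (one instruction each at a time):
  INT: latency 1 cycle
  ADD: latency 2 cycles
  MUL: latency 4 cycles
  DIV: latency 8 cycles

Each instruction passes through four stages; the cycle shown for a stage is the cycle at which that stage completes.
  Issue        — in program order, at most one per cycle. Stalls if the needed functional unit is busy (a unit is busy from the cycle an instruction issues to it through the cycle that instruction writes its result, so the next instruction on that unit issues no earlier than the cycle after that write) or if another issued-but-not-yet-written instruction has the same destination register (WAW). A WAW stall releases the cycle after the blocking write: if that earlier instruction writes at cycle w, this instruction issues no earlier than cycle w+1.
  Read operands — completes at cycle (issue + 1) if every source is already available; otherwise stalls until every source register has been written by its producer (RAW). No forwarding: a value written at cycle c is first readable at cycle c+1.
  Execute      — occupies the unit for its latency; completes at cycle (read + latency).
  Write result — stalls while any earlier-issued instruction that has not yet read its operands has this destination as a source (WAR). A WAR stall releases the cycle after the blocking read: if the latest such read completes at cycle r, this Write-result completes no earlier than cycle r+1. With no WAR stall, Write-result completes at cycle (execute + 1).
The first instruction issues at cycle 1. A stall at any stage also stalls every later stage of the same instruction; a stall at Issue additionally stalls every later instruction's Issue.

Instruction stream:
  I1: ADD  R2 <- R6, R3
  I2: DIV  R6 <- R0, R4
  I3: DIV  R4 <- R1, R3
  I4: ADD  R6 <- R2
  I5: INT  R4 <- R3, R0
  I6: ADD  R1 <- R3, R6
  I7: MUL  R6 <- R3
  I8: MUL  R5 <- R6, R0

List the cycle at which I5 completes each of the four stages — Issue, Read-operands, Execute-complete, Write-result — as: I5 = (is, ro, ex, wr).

[1] I1 issues→ADD
[2] I1 reads, I2 issues→DIV
[3] I2 reads
[4] I1 exec-done
[5] I1 writes R2
[11] I2 exec-done
[12] I2 writes R6
[13] I3 issues→DIV
[14] I3 reads, I4 issues→ADD
[15] I4 reads
[17] I4 exec-done
[18] I4 writes R6
[22] I3 exec-done
[23] I3 writes R4
[24] I5 issues→INT
[25] I5 reads, I6 issues→ADD
[26] I5 exec-done, I6 reads, I7 issues→MUL
[27] I5 writes R4, I7 reads
[28] I6 exec-done
[29] I6 writes R1
[31] I7 exec-done
[32] I7 writes R6
[33] I8 issues→MUL
[34] I8 reads
[38] I8 exec-done
[39] I8 writes R5

I5 = (24, 25, 26, 27)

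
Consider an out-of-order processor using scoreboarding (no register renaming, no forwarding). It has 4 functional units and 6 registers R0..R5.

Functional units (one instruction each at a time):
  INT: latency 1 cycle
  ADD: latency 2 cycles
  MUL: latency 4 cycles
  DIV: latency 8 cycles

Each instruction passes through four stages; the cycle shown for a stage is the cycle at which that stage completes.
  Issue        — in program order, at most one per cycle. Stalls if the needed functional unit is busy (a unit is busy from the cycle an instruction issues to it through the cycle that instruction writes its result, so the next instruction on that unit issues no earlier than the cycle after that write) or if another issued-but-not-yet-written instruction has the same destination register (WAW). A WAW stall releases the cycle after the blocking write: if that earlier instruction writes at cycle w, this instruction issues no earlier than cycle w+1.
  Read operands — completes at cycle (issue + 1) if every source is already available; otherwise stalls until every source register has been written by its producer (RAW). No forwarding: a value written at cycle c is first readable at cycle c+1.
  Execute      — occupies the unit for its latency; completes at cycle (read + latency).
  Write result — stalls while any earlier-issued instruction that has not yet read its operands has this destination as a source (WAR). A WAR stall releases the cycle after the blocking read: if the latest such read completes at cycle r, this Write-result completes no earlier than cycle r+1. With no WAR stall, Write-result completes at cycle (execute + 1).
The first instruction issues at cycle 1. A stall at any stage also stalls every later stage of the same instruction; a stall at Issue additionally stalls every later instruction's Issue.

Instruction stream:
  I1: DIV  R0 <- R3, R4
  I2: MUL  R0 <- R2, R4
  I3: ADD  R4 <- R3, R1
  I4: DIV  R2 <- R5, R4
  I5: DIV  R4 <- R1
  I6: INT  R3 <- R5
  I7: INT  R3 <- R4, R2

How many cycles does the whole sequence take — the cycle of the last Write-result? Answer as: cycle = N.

t=1  I1→DIV
t=2  I1 RO
t=10  I1 EX
t=11  I1 WR R0
t=12  I2→MUL
t=13  I2 RO; I3→ADD
t=14  I3 RO; I4→DIV
t=16  I3 EX
t=17  I2 EX; I3 WR R4
t=18  I2 WR R0; I4 RO
t=26  I4 EX
t=27  I4 WR R2
t=28  I5→DIV
t=29  I5 RO; I6→INT
t=30  I6 RO
t=31  I6 EX
t=32  I6 WR R3
t=33  I7→INT
t=37  I5 EX
t=38  I5 WR R4
t=39  I7 RO
t=40  I7 EX
t=41  I7 WR R3

cycle = 41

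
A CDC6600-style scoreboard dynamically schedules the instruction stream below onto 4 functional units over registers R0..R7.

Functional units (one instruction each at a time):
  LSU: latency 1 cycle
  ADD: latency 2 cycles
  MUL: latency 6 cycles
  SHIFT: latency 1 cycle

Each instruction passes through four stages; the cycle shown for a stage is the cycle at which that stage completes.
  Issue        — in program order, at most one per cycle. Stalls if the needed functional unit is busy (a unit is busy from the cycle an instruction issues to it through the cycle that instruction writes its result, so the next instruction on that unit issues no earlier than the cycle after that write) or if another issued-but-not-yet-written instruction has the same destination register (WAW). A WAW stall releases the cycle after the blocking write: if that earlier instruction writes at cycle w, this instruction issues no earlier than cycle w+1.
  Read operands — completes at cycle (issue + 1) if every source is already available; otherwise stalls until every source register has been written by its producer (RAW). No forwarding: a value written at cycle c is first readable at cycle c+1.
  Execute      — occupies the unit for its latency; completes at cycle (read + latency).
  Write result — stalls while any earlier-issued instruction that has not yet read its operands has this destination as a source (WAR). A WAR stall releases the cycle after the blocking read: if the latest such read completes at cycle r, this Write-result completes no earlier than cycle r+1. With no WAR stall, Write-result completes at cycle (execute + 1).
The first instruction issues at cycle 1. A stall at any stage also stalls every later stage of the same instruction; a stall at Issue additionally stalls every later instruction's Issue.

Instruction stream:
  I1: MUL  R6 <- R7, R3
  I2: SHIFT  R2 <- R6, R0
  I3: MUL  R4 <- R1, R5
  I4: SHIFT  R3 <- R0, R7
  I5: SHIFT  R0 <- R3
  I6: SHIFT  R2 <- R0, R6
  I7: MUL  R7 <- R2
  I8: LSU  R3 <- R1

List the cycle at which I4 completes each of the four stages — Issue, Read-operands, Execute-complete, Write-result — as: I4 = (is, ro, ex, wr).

[1] issue I1 (MUL)
[2] I1 read-ops | issue I2 (SHIFT)
[8] I1 finished on MUL
[9] I1→R6
[10] I2 read-ops | issue I3 (MUL)
[11] I2 finished on SHIFT | I3 read-ops
[12] I2→R2
[13] issue I4 (SHIFT)
[14] I4 read-ops
[15] I4 finished on SHIFT
[16] I4→R3
[17] I3 finished on MUL | issue I5 (SHIFT)
[18] I3→R4 | I5 read-ops
[19] I5 finished on SHIFT
[20] I5→R0
[21] issue I6 (SHIFT)
[22] I6 read-ops | issue I7 (MUL)
[23] I6 finished on SHIFT | issue I8 (LSU)
[24] I6→R2 | I8 read-ops
[25] I7 read-ops | I8 finished on LSU
[26] I8→R3
[31] I7 finished on MUL
[32] I7→R7

I4 = (13, 14, 15, 16)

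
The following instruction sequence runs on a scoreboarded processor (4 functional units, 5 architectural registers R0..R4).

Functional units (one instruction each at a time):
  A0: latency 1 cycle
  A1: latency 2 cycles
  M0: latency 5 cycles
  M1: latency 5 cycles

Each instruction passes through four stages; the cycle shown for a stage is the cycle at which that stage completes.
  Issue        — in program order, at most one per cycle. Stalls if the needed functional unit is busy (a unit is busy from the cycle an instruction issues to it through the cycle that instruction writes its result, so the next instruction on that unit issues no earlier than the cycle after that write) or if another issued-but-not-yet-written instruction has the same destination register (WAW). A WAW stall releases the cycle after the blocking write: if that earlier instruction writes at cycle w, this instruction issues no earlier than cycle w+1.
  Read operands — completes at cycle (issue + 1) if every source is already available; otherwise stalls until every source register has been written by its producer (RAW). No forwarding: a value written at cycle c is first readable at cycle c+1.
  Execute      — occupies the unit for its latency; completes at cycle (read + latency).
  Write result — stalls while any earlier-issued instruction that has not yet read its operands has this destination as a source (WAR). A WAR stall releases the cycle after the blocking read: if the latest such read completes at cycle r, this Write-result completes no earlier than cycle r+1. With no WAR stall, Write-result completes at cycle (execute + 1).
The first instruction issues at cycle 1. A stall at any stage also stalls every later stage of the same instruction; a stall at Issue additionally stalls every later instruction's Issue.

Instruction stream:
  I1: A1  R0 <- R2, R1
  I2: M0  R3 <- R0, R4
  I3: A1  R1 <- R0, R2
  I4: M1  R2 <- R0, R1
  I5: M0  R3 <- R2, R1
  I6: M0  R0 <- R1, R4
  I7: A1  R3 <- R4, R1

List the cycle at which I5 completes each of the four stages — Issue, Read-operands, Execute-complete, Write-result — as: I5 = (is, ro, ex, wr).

[1] I1 issues→A1
[2] I1 reads, I2 issues→M0
[4] I1 exec-done
[5] I1 writes R0
[6] I2 reads, I3 issues→A1
[7] I3 reads, I4 issues→M1
[9] I3 exec-done
[10] I3 writes R1
[11] I2 exec-done, I4 reads
[12] I2 writes R3
[13] I5 issues→M0
[16] I4 exec-done
[17] I4 writes R2
[18] I5 reads
[23] I5 exec-done
[24] I5 writes R3
[25] I6 issues→M0
[26] I6 reads, I7 issues→A1
[27] I7 reads
[29] I7 exec-done
[30] I7 writes R3
[31] I6 exec-done
[32] I6 writes R0

I5 = (13, 18, 23, 24)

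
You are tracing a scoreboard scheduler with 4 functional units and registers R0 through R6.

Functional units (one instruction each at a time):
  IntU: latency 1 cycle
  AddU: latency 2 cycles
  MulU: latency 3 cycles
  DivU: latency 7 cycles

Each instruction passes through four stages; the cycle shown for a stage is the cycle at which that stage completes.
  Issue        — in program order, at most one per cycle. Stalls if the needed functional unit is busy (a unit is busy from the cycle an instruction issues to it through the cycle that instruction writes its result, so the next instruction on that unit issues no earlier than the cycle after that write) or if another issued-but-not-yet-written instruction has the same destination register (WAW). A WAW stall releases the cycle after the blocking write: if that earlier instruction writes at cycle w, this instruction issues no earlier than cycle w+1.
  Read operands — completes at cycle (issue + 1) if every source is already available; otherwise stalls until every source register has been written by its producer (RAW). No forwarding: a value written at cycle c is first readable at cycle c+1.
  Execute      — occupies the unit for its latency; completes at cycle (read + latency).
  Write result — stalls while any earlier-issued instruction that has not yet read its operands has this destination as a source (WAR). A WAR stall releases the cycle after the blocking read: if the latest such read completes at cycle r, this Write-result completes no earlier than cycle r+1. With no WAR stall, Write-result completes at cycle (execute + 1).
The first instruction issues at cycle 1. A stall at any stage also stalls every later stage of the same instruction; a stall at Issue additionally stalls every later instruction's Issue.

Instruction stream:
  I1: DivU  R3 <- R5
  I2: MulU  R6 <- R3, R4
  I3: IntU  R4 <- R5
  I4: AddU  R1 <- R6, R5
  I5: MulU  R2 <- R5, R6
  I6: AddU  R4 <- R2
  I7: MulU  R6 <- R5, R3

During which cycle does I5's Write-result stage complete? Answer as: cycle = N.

1) issue 1, read 2, done 9, write 10
2) issue 2, read 11, done 14, write 15  <RAW R3: wait I1 write@10>
3) issue 3, read 4, done 5, write 12  <WAR R4: wait I2 read@11>
4) issue 4, read 16, done 18, write 19  <RAW R6: wait I2 write@15>
5) issue 16, read 17, done 20, write 21  <struct: MulU busy until I2 writes@15>
6) issue 20, read 22, done 24, write 25  <struct: AddU busy until I4 writes@19 / RAW R2: wait I5 write@21>
7) issue 22, read 23, done 26, write 27  <struct: MulU busy until I5 writes@21>

cycle = 21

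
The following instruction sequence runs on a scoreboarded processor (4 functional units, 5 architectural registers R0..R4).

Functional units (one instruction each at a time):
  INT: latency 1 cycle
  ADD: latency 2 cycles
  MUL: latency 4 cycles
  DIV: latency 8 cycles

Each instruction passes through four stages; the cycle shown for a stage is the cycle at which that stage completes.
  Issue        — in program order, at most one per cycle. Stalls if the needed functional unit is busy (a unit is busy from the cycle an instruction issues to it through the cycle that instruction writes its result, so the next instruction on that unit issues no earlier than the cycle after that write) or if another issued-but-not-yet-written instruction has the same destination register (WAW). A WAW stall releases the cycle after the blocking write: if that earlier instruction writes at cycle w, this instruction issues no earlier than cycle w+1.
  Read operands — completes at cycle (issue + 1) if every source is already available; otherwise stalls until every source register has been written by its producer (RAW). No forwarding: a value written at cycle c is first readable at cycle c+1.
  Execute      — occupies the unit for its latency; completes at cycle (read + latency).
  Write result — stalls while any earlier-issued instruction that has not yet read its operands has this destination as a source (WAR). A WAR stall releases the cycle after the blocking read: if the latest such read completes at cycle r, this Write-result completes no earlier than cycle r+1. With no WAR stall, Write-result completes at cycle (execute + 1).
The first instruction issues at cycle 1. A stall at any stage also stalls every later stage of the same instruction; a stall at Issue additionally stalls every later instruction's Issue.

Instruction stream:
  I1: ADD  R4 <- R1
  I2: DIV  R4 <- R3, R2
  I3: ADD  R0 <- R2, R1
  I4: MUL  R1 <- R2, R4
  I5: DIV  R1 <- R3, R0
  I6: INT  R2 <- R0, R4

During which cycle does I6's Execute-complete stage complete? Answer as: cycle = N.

cycle = 26

I1 -> (1, 2, 4, 5)
I2 -> (6, 7, 15, 16)  // WAW R4: wait I1 write@5
I3 -> (7, 8, 10, 11)
I4 -> (8, 17, 21, 22)  // RAW R4: wait I2 write@16
I5 -> (23, 24, 32, 33)  // WAW R1: wait I4 write@22
I6 -> (24, 25, 26, 27)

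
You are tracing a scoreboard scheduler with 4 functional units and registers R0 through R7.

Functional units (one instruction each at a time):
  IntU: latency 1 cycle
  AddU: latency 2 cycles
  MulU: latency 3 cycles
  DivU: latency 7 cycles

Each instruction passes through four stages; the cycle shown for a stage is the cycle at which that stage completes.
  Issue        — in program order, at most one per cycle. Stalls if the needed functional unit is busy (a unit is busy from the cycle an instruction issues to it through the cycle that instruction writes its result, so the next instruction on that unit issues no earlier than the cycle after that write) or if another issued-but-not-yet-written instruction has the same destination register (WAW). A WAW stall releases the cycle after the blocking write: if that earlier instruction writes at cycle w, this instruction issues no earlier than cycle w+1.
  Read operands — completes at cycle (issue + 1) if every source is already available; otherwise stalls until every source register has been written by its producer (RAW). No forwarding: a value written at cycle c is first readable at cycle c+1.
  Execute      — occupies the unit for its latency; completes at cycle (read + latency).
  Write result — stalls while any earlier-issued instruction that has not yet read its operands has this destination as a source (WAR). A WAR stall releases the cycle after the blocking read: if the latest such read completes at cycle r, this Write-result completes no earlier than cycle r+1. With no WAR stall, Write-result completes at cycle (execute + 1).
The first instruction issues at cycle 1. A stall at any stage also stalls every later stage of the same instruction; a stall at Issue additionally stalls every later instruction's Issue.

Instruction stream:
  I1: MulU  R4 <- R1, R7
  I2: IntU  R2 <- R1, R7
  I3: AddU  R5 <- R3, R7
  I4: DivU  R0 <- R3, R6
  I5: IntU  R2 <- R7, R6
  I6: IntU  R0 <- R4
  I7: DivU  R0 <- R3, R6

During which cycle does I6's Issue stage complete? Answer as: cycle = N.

I1: IS=1 RO=2 EX=5 WR=6
I2: IS=2 RO=3 EX=4 WR=5
I3: IS=3 RO=4 EX=6 WR=7
I4: IS=4 RO=5 EX=12 WR=13
I5: IS=6 RO=7 EX=8 WR=9  [struct: IntU busy until I2 writes@5]
I6: IS=14 RO=15 EX=16 WR=17  [WAW R0: wait I4 write@13]
I7: IS=18 RO=19 EX=26 WR=27  [WAW R0: wait I6 write@17]

cycle = 14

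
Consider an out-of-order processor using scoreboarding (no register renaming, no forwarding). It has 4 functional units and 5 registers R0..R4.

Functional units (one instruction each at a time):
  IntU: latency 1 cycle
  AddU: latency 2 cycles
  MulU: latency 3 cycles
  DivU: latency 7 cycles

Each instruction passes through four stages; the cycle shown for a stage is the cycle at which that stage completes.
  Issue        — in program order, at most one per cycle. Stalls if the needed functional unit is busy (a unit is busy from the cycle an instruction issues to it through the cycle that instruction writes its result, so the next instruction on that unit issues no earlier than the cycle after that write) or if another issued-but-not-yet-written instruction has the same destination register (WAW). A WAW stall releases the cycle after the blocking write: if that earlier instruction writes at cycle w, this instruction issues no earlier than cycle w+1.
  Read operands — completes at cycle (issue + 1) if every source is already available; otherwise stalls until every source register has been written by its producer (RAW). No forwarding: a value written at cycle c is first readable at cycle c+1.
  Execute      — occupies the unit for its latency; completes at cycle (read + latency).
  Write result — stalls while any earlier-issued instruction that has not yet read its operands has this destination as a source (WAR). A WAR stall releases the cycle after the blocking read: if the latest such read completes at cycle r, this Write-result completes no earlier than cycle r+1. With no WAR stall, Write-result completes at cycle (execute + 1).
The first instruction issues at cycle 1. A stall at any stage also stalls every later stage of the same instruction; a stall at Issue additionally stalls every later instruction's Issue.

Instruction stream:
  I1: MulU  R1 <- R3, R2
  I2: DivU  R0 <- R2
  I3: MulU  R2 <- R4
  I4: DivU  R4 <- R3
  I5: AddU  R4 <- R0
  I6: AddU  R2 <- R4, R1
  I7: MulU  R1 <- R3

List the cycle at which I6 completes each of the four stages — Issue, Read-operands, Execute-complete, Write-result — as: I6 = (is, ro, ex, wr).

I6 = (27, 28, 30, 31)

c1: I1 dispatched to MulU
c2: I1 operands ready; I2 dispatched to DivU
c3: I2 operands ready
c5: I1 complete
c6: R1←I1
c7: I3 dispatched to MulU
c8: I3 operands ready
c10: I2 complete
c11: R0←I2; I3 complete
c12: R2←I3; I4 dispatched to DivU
c13: I4 operands ready
c20: I4 complete
c21: R4←I4
c22: I5 dispatched to AddU
c23: I5 operands ready
c25: I5 complete
c26: R4←I5
c27: I6 dispatched to AddU
c28: I6 operands ready; I7 dispatched to MulU
c29: I7 operands ready
c30: I6 complete
c31: R2←I6
c32: I7 complete
c33: R1←I7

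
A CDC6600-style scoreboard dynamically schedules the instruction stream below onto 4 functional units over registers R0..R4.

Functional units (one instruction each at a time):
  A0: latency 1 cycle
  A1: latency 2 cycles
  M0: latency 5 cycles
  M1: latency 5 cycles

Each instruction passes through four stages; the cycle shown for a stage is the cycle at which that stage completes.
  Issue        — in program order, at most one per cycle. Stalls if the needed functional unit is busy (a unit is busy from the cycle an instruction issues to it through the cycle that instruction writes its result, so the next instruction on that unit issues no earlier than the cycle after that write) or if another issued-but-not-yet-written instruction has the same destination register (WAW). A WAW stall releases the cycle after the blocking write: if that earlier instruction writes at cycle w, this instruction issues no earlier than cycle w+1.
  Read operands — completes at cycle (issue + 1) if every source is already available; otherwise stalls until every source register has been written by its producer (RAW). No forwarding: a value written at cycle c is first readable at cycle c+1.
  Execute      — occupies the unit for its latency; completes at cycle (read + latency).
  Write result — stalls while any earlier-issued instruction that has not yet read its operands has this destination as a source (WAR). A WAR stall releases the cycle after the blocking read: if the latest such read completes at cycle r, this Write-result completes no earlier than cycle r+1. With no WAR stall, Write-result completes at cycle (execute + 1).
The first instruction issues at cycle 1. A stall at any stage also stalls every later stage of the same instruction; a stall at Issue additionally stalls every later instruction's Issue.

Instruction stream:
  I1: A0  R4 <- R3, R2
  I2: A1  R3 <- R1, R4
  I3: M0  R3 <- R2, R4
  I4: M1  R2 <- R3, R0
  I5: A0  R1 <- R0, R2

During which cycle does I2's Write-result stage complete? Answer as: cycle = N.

I1 -> (1, 2, 3, 4)
I2 -> (2, 5, 7, 8)  // RAW R4: wait I1 write@4
I3 -> (9, 10, 15, 16)  // WAW R3: wait I2 write@8
I4 -> (10, 17, 22, 23)  // RAW R3: wait I3 write@16
I5 -> (11, 24, 25, 26)  // RAW R2: wait I4 write@23

cycle = 8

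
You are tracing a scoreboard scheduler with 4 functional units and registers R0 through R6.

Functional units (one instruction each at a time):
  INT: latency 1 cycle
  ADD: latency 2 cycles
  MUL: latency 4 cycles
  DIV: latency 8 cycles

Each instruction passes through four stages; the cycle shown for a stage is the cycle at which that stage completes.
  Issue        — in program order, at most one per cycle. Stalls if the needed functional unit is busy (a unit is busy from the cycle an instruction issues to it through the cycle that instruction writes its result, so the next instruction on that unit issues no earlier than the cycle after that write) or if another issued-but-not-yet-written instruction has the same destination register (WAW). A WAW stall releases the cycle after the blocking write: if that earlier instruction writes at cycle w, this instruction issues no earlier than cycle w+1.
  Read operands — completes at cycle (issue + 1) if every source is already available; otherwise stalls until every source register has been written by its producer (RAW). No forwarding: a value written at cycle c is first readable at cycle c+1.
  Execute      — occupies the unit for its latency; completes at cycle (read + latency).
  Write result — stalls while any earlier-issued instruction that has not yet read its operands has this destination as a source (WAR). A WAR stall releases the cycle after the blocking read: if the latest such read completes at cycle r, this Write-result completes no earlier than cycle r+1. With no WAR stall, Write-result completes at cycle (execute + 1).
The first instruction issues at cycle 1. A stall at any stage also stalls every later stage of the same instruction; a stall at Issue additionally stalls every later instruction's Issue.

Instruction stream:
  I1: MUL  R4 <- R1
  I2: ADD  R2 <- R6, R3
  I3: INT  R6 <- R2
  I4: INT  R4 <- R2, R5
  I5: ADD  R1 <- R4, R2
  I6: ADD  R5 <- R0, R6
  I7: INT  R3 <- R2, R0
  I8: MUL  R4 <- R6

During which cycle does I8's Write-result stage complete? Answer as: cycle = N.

t=1  I1 issues→MUL
t=2  I1 reads, I2 issues→ADD
t=3  I2 reads, I3 issues→INT
t=5  I2 exec-done
t=6  I1 exec-done, I2 writes R2
t=7  I1 writes R4, I3 reads
t=8  I3 exec-done
t=9  I3 writes R6
t=10  I4 issues→INT
t=11  I4 reads, I5 issues→ADD
t=12  I4 exec-done
t=13  I4 writes R4
t=14  I5 reads
t=16  I5 exec-done
t=17  I5 writes R1
t=18  I6 issues→ADD
t=19  I6 reads, I7 issues→INT
t=20  I7 reads, I8 issues→MUL
t=21  I6 exec-done, I7 exec-done, I8 reads
t=22  I6 writes R5, I7 writes R3
t=25  I8 exec-done
t=26  I8 writes R4

cycle = 26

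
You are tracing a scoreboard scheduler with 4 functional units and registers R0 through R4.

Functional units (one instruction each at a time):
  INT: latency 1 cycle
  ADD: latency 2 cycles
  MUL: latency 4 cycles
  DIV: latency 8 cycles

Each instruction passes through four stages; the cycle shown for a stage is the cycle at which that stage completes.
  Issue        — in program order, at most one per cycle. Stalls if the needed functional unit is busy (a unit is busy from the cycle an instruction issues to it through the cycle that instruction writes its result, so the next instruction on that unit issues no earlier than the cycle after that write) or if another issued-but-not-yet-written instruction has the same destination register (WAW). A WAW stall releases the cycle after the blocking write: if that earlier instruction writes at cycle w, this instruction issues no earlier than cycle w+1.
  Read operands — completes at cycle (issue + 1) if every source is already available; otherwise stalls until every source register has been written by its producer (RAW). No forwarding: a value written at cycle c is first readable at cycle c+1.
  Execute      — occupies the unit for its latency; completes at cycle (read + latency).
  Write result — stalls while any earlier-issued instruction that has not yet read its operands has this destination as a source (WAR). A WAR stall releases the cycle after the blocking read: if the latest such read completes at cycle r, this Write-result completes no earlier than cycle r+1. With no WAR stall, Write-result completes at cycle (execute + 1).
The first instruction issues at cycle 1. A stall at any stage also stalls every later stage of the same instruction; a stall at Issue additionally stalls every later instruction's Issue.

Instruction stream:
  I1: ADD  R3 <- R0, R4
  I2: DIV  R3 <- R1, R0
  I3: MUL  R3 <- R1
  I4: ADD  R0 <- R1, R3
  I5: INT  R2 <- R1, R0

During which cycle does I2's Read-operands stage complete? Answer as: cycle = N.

c1: issue I1 (ADD)
c2: I1 read-ops
c4: I1 finished on ADD
c5: I1→R3
c6: issue I2 (DIV)
c7: I2 read-ops
c15: I2 finished on DIV
c16: I2→R3
c17: issue I3 (MUL)
c18: I3 read-ops | issue I4 (ADD)
c19: issue I5 (INT)
c22: I3 finished on MUL
c23: I3→R3
c24: I4 read-ops
c26: I4 finished on ADD
c27: I4→R0
c28: I5 read-ops
c29: I5 finished on INT
c30: I5→R2

cycle = 7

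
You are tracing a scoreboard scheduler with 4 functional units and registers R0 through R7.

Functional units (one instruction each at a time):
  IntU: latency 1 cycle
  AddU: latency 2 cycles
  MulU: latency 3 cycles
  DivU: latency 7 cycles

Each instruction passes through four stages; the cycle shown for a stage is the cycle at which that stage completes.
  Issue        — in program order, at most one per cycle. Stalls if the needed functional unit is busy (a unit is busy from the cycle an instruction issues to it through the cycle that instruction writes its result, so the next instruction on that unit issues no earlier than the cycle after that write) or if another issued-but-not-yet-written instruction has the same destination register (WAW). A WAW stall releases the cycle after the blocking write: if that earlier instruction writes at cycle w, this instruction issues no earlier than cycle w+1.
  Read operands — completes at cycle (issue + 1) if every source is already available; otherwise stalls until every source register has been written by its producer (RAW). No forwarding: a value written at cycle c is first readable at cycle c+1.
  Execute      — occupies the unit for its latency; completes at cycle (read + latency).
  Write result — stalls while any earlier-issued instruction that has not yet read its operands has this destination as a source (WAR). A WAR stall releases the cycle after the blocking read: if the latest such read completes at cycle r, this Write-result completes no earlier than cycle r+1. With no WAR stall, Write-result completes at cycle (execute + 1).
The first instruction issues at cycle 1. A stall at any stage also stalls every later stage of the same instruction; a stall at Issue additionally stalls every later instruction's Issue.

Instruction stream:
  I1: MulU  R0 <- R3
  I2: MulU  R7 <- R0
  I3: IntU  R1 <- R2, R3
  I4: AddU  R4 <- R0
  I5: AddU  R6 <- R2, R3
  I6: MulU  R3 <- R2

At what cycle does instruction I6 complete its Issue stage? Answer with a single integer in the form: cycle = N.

cycle = 15

c1: I1 dispatched to MulU
c2: I1 operands ready
c5: I1 complete
c6: R0←I1
c7: I2 dispatched to MulU
c8: I2 operands ready; I3 dispatched to IntU
c9: I3 operands ready; I4 dispatched to AddU
c10: I3 complete; I4 operands ready
c11: I2 complete; R1←I3
c12: R7←I2; I4 complete
c13: R4←I4
c14: I5 dispatched to AddU
c15: I5 operands ready; I6 dispatched to MulU
c16: I6 operands ready
c17: I5 complete
c18: R6←I5
c19: I6 complete
c20: R3←I6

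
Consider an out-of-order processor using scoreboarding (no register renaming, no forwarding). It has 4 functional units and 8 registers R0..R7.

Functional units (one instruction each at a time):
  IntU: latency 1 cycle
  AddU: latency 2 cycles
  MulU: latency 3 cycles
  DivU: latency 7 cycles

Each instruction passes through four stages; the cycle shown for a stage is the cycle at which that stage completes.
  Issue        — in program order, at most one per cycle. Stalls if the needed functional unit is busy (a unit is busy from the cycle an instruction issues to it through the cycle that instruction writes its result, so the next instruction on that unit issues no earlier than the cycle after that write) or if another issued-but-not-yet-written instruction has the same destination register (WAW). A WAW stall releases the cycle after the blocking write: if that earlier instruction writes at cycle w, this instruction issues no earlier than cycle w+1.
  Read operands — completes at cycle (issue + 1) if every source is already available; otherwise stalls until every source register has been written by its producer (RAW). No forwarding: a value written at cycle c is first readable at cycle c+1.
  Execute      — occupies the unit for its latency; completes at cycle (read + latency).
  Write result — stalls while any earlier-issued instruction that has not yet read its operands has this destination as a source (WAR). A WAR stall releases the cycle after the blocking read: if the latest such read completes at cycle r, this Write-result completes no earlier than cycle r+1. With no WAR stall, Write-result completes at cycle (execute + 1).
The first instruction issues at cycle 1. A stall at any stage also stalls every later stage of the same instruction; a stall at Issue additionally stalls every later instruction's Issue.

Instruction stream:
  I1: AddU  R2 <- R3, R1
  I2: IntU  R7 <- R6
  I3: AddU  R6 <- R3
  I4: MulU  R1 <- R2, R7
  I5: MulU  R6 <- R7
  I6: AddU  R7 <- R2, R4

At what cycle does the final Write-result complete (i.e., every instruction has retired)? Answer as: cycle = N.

cycle = 18

[I1] 1/2/4/5
[I2] 2/3/4/5
[I3] 6/7/9/10  (struct: AddU busy until I1 writes@5)
[I4] 7/8/11/12
[I5] 13/14/17/18  (struct: MulU busy until I4 writes@12)
[I6] 14/15/17/18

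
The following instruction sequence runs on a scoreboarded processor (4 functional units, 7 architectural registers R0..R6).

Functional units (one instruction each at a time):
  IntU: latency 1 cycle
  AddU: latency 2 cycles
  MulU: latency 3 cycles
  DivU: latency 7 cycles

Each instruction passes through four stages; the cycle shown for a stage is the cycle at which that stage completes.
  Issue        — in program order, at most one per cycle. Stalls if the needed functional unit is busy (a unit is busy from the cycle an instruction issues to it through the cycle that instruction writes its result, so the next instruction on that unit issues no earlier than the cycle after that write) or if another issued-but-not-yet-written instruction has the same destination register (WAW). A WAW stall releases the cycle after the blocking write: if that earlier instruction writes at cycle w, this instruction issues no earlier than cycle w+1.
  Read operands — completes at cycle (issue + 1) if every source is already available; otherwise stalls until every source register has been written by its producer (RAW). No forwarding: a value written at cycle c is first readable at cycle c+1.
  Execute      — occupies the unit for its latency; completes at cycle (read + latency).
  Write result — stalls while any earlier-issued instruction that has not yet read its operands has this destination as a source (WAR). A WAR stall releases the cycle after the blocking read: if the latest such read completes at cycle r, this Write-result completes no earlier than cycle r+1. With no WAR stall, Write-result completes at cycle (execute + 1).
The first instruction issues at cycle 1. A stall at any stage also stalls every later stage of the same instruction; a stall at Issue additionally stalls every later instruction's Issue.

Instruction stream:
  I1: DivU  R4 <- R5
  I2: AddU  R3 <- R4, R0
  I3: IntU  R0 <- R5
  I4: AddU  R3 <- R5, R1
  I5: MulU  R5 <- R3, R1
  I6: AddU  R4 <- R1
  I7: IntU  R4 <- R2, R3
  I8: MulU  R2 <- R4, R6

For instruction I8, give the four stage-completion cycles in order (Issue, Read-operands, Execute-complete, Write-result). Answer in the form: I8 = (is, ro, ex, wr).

t=1  I1 dispatched to DivU
t=2  I1 operands ready | I2 dispatched to AddU
t=3  I3 dispatched to IntU
t=4  I3 operands ready
t=5  I3 complete
t=9  I1 complete
t=10  R4←I1
t=11  I2 operands ready
t=12  R0←I3
t=13  I2 complete
t=14  R3←I2
t=15  I4 dispatched to AddU
t=16  I4 operands ready | I5 dispatched to MulU
t=18  I4 complete
t=19  R3←I4
t=20  I5 operands ready | I6 dispatched to AddU
t=21  I6 operands ready
t=23  I5 complete | I6 complete
t=24  R5←I5 | R4←I6
t=25  I7 dispatched to IntU
t=26  I7 operands ready | I8 dispatched to MulU
t=27  I7 complete
t=28  R4←I7
t=29  I8 operands ready
t=32  I8 complete
t=33  R2←I8

I8 = (26, 29, 32, 33)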